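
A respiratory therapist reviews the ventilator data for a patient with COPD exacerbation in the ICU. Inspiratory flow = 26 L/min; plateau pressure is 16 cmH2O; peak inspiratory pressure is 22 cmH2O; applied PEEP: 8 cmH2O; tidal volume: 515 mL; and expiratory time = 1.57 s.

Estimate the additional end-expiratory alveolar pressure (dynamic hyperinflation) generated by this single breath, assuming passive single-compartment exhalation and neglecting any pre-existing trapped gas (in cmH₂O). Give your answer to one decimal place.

1.4

Flow: 26 L/min ÷ 60 = 0.4333 L/s.
R = (PIP − Pplat)/V̇ = (22 − 16) / 0.4333 = 6.0/0.4333 = 13.847 cmH2O·s/L.
C = Vt/(Pplat − PEEP) = 515.0 / (16 − 8) = 515.0/8.0 = 64.375 mL/cmH2O.
τ = R × C = 13.847 × 0.06438 L/cmH2O = 0.8915 s.
Fraction remaining = e^(−Te/τ) = e^(−1.57/0.8915) = 0.1719; trapped volume = 515.0 × 0.1719 = 88.529 mL.
Additional alveolar pressure from trapping ≈ V_trapped / C = 88.529 / 64.375 = 1.375 cmH2O.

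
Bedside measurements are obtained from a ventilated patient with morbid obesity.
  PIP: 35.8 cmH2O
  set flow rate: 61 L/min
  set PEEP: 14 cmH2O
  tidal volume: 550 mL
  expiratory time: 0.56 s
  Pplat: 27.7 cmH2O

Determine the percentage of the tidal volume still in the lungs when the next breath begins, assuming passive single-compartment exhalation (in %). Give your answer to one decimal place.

Flow: 61 L/min ÷ 60 = 1.0167 L/s.
R = (PIP − Pplat)/V̇ = (35.8 − 27.7) / 1.0167 = 8.1/1.0167 = 7.967 cmH2O·s/L.
C = Vt/(Pplat − PEEP) = 550.0 / (27.7 − 14) = 550.0/13.7 = 40.146 mL/cmH2O.
τ = R × C = 7.967 × 0.04015 L/cmH2O = 0.3199 s.
Fraction remaining at end-expiration = e^(−Te/τ) = e^(−0.56/0.3199) = 0.1737 → 17.37%.

17.4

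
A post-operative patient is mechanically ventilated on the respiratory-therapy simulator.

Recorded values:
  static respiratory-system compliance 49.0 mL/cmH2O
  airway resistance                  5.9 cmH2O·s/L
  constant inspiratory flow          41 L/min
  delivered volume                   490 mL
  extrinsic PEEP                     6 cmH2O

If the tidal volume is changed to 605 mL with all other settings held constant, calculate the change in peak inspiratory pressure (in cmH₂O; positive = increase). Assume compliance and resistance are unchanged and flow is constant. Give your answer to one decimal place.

2.3

PIP = Vt/C + R·V̇ + PEEP (constant-flow equation of motion).
Only the elastic term changes: ΔPIP = ΔVt / C = (605 − 490) / 49.0 = 2.347 cmH2O.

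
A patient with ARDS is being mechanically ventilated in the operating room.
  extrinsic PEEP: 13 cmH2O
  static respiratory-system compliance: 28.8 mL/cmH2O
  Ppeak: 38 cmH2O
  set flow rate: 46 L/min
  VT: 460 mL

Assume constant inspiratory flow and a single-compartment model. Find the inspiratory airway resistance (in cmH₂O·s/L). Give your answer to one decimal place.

Flow: 46 L/min ÷ 60 = 0.7667 L/s.
Equation of motion (constant flow): PIP = Vt/C + R·V̇ + PEEP.
R·V̇ = PIP − Vt/C − PEEP = 38 − 460/28.8 − 13 = 38 − 15.972 − 13 = 9.028 cmH2O.
R = 9.028 / 0.7667 = 11.775 cmH2O·s/L.

11.8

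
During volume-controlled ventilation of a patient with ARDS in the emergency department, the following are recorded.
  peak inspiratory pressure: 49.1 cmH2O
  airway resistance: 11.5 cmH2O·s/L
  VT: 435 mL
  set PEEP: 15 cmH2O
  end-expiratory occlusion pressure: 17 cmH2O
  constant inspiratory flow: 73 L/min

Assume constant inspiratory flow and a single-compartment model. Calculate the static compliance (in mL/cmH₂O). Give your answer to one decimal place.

24.0

Flow: 73 L/min ÷ 60 = 1.2167 L/s.
Total PEEP = 17 cmH2O (set 15 + intrinsic 2); this is the baseline alveolar pressure.
Equation of motion (constant flow): PIP = Vt/C + R·V̇ + PEEP.
Vt/C = PIP − R·V̇ − PEEP = 49.1 − 11.5×1.2167 − 17 = 49.1 − 13.992 − 17 = 18.108 cmH2O.
C = Vt / 18.108 = 435 / 18.108 = 24.023 mL/cmH2O.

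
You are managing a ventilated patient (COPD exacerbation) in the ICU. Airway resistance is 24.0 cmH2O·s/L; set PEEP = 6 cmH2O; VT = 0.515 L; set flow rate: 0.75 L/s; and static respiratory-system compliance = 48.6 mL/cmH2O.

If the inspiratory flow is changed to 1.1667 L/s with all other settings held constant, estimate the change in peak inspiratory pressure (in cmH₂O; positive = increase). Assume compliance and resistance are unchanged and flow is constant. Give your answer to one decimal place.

10.0

PIP = Vt/C + R·V̇ + PEEP (constant-flow equation of motion).
Only the resistive term changes: ΔPIP = R × ΔV̇ = 24.0 × (1.1667 − 0.75) = 24.0 × 0.4167 = 10.001 cmH2O.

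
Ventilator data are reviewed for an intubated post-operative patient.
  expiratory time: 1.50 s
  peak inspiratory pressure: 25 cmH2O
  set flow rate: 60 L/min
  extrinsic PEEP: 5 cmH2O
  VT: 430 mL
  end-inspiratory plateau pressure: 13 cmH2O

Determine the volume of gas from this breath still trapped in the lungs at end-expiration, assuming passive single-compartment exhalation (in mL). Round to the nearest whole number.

Flow: 60 L/min ÷ 60 = 1 L/s.
R = (PIP − Pplat)/V̇ = (25 − 13) / 1 = 12.0/1 = 12.0 cmH2O·s/L.
C = Vt/(Pplat − PEEP) = 430.0 / (13 − 5) = 430.0/8.0 = 53.75 mL/cmH2O.
τ = R × C = 12.0 × 0.05375 L/cmH2O = 0.645 s.
Fraction remaining = e^(−Te/τ) = e^(−1.50/0.645) = 0.09773.
Trapped volume = 430.0 × 0.09773 = 42.024 mL.

42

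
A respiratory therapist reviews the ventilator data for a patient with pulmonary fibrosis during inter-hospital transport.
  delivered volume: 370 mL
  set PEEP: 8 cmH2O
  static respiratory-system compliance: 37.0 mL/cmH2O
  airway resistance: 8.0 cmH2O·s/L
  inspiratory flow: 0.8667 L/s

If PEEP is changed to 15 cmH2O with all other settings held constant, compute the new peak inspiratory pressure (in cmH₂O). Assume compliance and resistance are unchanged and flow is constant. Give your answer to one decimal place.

31.9

PIP = Vt/C + R·V̇ + PEEP (constant-flow equation of motion).
Only the baseline term changes: ΔPIP = ΔPEEP = 15 − 8 = 7.0 cmH2O.
Original PIP = 370/37.0 + 8.0×0.8667 + 8 = 24.934 cmH2O; new PIP = 24.934 + (7.0) = 31.934 cmH2O.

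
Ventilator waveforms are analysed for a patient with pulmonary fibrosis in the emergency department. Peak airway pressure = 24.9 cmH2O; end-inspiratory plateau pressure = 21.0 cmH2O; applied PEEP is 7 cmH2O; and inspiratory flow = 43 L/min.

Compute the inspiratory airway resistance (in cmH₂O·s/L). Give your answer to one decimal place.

Flow: 43 L/min ÷ 60 = 0.7167 L/s.
Raw = (PIP − Pplat) / flow = (24.9 − 21.0) / 0.7167 = 3.9 / 0.7167 = 5.442 cmH2O·s/L.

5.4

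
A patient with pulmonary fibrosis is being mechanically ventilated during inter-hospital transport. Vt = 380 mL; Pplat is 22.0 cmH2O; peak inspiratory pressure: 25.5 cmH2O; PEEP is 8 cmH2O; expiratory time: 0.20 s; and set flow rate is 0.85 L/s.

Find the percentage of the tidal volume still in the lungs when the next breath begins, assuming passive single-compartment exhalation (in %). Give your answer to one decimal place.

R = (PIP − Pplat)/V̇ = (25.5 − 22.0) / 0.85 = 3.5/0.85 = 4.118 cmH2O·s/L.
C = Vt/(Pplat − PEEP) = 380.0 / (22.0 − 8) = 380.0/14.0 = 27.143 mL/cmH2O.
τ = R × C = 4.118 × 0.02714 L/cmH2O = 0.1118 s.
Fraction remaining at end-expiration = e^(−Te/τ) = e^(−0.20/0.1118) = 0.1671 → 16.71%.

16.7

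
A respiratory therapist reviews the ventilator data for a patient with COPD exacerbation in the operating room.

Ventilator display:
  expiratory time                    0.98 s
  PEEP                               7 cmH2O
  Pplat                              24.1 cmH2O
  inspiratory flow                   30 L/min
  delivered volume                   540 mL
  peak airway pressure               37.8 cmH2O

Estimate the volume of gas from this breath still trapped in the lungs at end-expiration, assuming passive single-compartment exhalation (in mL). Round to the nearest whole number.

174

Flow: 30 L/min ÷ 60 = 0.5 L/s.
R = (PIP − Pplat)/V̇ = (37.8 − 24.1) / 0.5 = 13.7/0.5 = 27.4 cmH2O·s/L.
C = Vt/(Pplat − PEEP) = 540.0 / (24.1 − 7) = 540.0/17.1 = 31.579 mL/cmH2O.
τ = R × C = 27.4 × 0.03158 L/cmH2O = 0.8653 s.
Fraction remaining = e^(−Te/τ) = e^(−0.98/0.8653) = 0.3222.
Trapped volume = 540.0 × 0.3222 = 173.99 mL.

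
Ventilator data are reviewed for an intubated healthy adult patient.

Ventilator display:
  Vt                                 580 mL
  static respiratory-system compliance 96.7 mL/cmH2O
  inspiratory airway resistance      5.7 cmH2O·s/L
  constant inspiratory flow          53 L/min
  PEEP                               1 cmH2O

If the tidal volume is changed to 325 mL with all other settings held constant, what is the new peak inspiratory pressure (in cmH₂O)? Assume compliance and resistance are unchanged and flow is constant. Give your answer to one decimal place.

Flow: 53 L/min ÷ 60 = 0.8833 L/s.
PIP = Vt/C + R·V̇ + PEEP (constant-flow equation of motion).
Only the elastic term changes: ΔPIP = ΔVt / C = (325 − 580) / 96.7 = -2.637 cmH2O.
Original PIP = 580/96.7 + 5.7×0.8833 + 1 = 12.033 cmH2O; new PIP = 12.033 + (-2.637) = 9.396 cmH2O.

9.4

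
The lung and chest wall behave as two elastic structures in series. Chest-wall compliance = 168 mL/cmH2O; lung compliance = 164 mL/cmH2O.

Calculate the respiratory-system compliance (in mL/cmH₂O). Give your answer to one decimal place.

Lung and chest wall are elastances in series: 1/Crs = 1/CL + 1/Ccw.
1/Crs = 1/164 + 1/168 = 0.01205.
Crs = 82.988 mL/cmH2O.

83.0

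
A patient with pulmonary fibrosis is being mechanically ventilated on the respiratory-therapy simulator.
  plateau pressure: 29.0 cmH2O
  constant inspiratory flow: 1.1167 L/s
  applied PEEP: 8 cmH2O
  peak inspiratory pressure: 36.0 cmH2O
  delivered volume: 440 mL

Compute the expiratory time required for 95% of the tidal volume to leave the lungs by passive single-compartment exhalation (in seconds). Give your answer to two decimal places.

0.39

R = (PIP − Pplat)/V̇ = (36.0 − 29.0) / 1.1167 = 7.0/1.1167 = 6.268 cmH2O·s/L.
C = Vt/(Pplat − PEEP) = 440.0 / (29.0 − 8) = 440.0/21.0 = 20.952 mL/cmH2O.
τ = R × C = 6.268 × 0.02095 L/cmH2O = 0.1313 s.
t = −τ·ln(1 − 0.95) = −0.1313·ln(0.05) = 0.3933 s.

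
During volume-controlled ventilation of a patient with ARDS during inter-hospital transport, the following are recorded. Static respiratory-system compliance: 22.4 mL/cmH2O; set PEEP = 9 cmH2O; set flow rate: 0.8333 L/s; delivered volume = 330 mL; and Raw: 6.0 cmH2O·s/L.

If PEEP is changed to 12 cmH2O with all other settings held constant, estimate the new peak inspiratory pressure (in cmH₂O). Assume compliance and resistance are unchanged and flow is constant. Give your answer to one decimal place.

PIP = Vt/C + R·V̇ + PEEP (constant-flow equation of motion).
Only the baseline term changes: ΔPIP = ΔPEEP = 12 − 9 = 3.0 cmH2O.
Original PIP = 330/22.4 + 6.0×0.8333 + 9 = 28.732 cmH2O; new PIP = 28.732 + (3.0) = 31.732 cmH2O.

31.7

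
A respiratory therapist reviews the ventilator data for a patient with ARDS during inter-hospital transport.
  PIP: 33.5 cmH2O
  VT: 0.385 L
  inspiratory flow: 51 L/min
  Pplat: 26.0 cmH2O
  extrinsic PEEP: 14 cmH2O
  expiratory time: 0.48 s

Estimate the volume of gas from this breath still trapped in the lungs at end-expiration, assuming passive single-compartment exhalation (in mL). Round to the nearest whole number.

Flow: 51 L/min ÷ 60 = 0.85 L/s.
R = (PIP − Pplat)/V̇ = (33.5 − 26.0) / 0.85 = 7.5/0.85 = 8.824 cmH2O·s/L.
C = Vt/(Pplat − PEEP) = 385.0 / (26.0 − 14) = 385.0/12.0 = 32.083 mL/cmH2O.
τ = R × C = 8.824 × 0.03208 L/cmH2O = 0.2831 s.
Fraction remaining = e^(−Te/τ) = e^(−0.48/0.2831) = 0.1835.
Trapped volume = 385.0 × 0.1835 = 70.648 mL.

71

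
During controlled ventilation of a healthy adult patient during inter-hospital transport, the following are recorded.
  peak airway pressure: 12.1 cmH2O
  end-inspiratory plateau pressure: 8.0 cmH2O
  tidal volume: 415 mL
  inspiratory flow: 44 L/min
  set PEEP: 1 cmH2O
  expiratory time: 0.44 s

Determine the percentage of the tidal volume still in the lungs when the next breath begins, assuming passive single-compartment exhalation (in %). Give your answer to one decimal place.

26.5

Flow: 44 L/min ÷ 60 = 0.7333 L/s.
R = (PIP − Pplat)/V̇ = (12.1 − 8.0) / 0.7333 = 4.1/0.7333 = 5.591 cmH2O·s/L.
C = Vt/(Pplat − PEEP) = 415.0 / (8.0 − 1) = 415.0/7.0 = 59.286 mL/cmH2O.
τ = R × C = 5.591 × 0.05929 L/cmH2O = 0.3315 s.
Fraction remaining at end-expiration = e^(−Te/τ) = e^(−0.44/0.3315) = 0.2652 → 26.52%.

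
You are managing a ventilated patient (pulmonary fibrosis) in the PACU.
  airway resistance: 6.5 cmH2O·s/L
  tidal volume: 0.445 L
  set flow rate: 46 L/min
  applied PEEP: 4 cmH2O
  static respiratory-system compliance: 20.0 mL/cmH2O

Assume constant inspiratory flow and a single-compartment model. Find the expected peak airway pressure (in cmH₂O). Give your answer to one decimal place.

31.2

Flow: 46 L/min ÷ 60 = 0.7667 L/s.
Equation of motion (constant flow): PIP = Vt/C + R·V̇ + PEEP.
PIP = 445/20.0 + 6.5×0.7667 + 4 = 22.25 + 4.984 + 4 = 31.234 cmH2O.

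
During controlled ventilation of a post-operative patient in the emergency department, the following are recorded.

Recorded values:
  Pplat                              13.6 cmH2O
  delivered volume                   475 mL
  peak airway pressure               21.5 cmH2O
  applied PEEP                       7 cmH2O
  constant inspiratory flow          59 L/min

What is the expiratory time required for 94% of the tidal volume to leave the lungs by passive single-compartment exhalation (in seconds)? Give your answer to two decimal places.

1.63

Flow: 59 L/min ÷ 60 = 0.9833 L/s.
R = (PIP − Pplat)/V̇ = (21.5 − 13.6) / 0.9833 = 7.9/0.9833 = 8.034 cmH2O·s/L.
C = Vt/(Pplat − PEEP) = 475.0 / (13.6 − 7) = 475.0/6.6 = 71.97 mL/cmH2O.
τ = R × C = 8.034 × 0.07197 L/cmH2O = 0.5782 s.
t = −τ·ln(1 − 0.94) = −0.5782·ln(0.06) = 1.627 s.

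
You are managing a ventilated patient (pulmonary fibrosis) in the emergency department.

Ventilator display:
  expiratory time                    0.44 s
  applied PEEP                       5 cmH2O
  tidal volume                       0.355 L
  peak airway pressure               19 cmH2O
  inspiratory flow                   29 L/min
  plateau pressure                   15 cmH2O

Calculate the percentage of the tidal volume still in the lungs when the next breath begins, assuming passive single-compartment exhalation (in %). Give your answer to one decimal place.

22.4

Flow: 29 L/min ÷ 60 = 0.4833 L/s.
R = (PIP − Pplat)/V̇ = (19 − 15) / 0.4833 = 4.0/0.4833 = 8.276 cmH2O·s/L.
C = Vt/(Pplat − PEEP) = 355.0 / (15 − 5) = 355.0/10.0 = 35.5 mL/cmH2O.
τ = R × C = 8.276 × 0.0355 L/cmH2O = 0.2938 s.
Fraction remaining at end-expiration = e^(−Te/τ) = e^(−0.44/0.2938) = 0.2237 → 22.37%.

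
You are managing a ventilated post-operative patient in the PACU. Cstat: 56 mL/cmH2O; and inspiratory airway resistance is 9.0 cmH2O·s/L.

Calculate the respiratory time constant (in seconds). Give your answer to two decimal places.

τ = R × C = 9.0 × 56 mL/cmH2O = 9.0 × 0.056 L/cmH2O = 0.504 s.

0.50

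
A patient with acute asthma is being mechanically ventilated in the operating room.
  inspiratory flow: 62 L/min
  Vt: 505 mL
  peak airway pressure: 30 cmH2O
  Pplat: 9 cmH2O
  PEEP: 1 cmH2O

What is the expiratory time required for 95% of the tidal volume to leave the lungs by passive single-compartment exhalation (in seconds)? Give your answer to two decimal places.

Flow: 62 L/min ÷ 60 = 1.0333 L/s.
R = (PIP − Pplat)/V̇ = (30 − 9) / 1.0333 = 21.0/1.0333 = 20.323 cmH2O·s/L.
C = Vt/(Pplat − PEEP) = 505.0 / (9 − 1) = 505.0/8.0 = 63.125 mL/cmH2O.
τ = R × C = 20.323 × 0.06313 L/cmH2O = 1.283 s.
t = −τ·ln(1 − 0.95) = −1.283·ln(0.05) = 3.844 s.

3.84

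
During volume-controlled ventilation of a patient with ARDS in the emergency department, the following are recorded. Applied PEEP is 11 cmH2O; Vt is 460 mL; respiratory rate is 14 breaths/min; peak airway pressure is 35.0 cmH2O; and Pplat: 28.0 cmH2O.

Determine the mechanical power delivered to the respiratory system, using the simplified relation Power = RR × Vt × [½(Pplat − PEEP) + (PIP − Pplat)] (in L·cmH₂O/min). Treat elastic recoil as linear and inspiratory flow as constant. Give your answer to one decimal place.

Per-breath work = Vt × [½(Pplat−PEEP) + (PIP−Pplat)] = 0.460 × [0.5×17.0 + 7.0] = 0.460 × 15.5 = 7.13 L·cmH2O.
Power = 14 × 7.13 = 99.82 L·cmH2O/min.

99.8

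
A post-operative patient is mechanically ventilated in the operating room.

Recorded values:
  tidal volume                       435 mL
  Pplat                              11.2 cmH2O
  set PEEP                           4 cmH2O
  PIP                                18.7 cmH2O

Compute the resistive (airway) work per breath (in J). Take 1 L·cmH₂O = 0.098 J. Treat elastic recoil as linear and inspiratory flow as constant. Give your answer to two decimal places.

0.32

With constant inspiratory flow the resistive pressure is constant at PIP − Pplat = 18.7 − 11.2 = 7.5 cmH2O, so resistive work = 7.5 × 0.435 = 3.263 L·cmH2O.
× 0.098 J/(L·cmH2O) → 0.3198 J.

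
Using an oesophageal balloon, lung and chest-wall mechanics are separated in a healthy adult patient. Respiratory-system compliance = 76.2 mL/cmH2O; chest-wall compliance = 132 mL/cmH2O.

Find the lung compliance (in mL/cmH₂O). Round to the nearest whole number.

180

1/CL = 1/Crs − 1/Ccw.
1/CL = 1/76.2 − 1/132 = 0.005548.
CL = 180.25 mL/cmH2O.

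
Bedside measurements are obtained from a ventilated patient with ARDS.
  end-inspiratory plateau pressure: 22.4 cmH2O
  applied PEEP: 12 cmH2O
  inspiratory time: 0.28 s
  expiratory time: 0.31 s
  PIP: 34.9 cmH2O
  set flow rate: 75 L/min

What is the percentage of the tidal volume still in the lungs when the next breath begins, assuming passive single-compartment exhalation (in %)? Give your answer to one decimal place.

39.8

Flow: 75 L/min ÷ 60 = 1.25 L/s.
Vt = flow × Ti = 1.25 L/s × 0.28 s × 1000 mL/L = 350.0 mL.
R = (PIP − Pplat)/V̇ = (34.9 − 22.4) / 1.25 = 12.5/1.25 = 10.0 cmH2O·s/L.
C = Vt/(Pplat − PEEP) = 350.0 / (22.4 − 12) = 350.0/10.4 = 33.654 mL/cmH2O.
τ = R × C = 10.0 × 0.03365 L/cmH2O = 0.3365 s.
Fraction remaining at end-expiration = e^(−Te/τ) = e^(−0.31/0.3365) = 0.398 → 39.8%.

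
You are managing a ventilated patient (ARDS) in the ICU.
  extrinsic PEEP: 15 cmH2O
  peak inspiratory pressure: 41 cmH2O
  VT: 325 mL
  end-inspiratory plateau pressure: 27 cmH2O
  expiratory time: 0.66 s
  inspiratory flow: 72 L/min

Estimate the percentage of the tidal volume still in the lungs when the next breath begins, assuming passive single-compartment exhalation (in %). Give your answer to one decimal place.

Flow: 72 L/min ÷ 60 = 1.2 L/s.
R = (PIP − Pplat)/V̇ = (41 − 27) / 1.2 = 14.0/1.2 = 11.667 cmH2O·s/L.
C = Vt/(Pplat − PEEP) = 325.0 / (27 − 15) = 325.0/12.0 = 27.083 mL/cmH2O.
τ = R × C = 11.667 × 0.02708 L/cmH2O = 0.3159 s.
Fraction remaining at end-expiration = e^(−Te/τ) = e^(−0.66/0.3159) = 0.1238 → 12.38%.

12.4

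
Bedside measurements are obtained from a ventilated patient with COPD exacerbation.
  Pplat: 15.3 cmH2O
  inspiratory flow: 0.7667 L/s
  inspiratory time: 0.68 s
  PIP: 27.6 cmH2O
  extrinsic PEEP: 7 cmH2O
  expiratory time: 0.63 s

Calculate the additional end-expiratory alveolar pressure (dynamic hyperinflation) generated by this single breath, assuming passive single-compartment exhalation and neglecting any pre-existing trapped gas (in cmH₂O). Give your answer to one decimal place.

4.4

Vt = flow × Ti = 0.7667 L/s × 0.68 s × 1000 mL/L = 521.36 mL.
R = (PIP − Pplat)/V̇ = (27.6 − 15.3) / 0.7667 = 12.3/0.7667 = 16.043 cmH2O·s/L.
C = Vt/(Pplat − PEEP) = 521.36 / (15.3 − 7) = 521.36/8.3 = 62.814 mL/cmH2O.
τ = R × C = 16.043 × 0.06281 L/cmH2O = 1.008 s.
Fraction remaining = e^(−Te/τ) = e^(−0.63/1.008) = 0.5353; trapped volume = 521.36 × 0.5353 = 279.08 mL.
Additional alveolar pressure from trapping ≈ V_trapped / C = 279.08 / 62.814 = 4.443 cmH2O.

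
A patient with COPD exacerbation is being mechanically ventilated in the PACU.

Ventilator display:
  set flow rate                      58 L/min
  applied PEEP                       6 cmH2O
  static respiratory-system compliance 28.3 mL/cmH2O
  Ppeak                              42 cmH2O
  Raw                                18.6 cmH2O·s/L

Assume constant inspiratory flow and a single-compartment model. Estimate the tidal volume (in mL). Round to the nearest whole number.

Flow: 58 L/min ÷ 60 = 0.9667 L/s.
Equation of motion (constant flow): PIP = Vt/C + R·V̇ + PEEP.
Vt/C = PIP − R·V̇ − PEEP = 42 − 17.981 − 6 = 18.019 cmH2O.
Vt = C × 18.019 = 28.3 × 18.019 = 509.94 mL.

510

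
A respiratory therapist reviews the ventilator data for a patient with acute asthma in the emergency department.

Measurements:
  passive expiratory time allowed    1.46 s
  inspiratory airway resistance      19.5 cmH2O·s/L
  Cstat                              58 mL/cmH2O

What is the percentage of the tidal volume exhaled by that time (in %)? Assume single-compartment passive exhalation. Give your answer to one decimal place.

τ = R × C = 19.5 × 58 mL/cmH2O = 19.5 × 0.058 L/cmH2O = 1.131 s.
Passive exhalation: V(t)/V₀ = e^(−t/τ) = e^(−1.46/1.131) = 0.275.
Fraction exhaled = 1 − 0.275 = 0.725 → 72.5%.

72.5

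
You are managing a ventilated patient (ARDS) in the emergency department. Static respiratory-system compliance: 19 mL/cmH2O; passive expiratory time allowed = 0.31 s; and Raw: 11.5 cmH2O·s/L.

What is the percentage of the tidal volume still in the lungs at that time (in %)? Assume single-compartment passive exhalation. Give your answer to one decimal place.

τ = R × C = 11.5 × 19 mL/cmH2O = 11.5 × 0.019 L/cmH2O = 0.2185 s.
Passive exhalation: V(t)/V₀ = e^(−t/τ) = e^(−0.31/0.2185) = 0.242.
Fraction remaining = 0.242 → 24.2%.

24.2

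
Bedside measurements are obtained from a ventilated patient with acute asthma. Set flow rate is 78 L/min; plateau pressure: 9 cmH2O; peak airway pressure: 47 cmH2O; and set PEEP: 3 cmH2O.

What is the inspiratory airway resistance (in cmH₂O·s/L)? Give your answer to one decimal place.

29.2

Flow: 78 L/min ÷ 60 = 1.3 L/s.
Raw = (PIP − Pplat) / flow = (47 − 9) / 1.3 = 38.0 / 1.3 = 29.231 cmH2O·s/L.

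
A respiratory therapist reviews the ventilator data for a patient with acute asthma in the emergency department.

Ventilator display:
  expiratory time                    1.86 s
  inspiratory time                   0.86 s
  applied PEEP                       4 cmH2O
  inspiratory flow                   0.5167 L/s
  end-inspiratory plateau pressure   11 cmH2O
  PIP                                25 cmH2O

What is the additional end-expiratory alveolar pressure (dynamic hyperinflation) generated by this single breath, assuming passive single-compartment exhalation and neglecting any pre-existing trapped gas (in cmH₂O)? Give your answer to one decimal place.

Vt = flow × Ti = 0.5167 L/s × 0.86 s × 1000 mL/L = 444.36 mL.
R = (PIP − Pplat)/V̇ = (25 − 11) / 0.5167 = 14.0/0.5167 = 27.095 cmH2O·s/L.
C = Vt/(Pplat − PEEP) = 444.36 / (11 − 4) = 444.36/7.0 = 63.48 mL/cmH2O.
τ = R × C = 27.095 × 0.06348 L/cmH2O = 1.72 s.
Fraction remaining = e^(−Te/τ) = e^(−1.86/1.72) = 0.3391; trapped volume = 444.36 × 0.3391 = 150.68 mL.
Additional alveolar pressure from trapping ≈ V_trapped / C = 150.68 / 63.48 = 2.374 cmH2O.

2.4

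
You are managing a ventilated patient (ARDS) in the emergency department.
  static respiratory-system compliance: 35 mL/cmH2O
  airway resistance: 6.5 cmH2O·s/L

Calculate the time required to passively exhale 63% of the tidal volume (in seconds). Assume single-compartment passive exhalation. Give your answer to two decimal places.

0.23

τ = R × C = 6.5 × 35 mL/cmH2O = 6.5 × 0.035 L/cmH2O = 0.2275 s.
Exhaled fraction f = 1 − e^(−t/τ) → t = −τ·ln(1 − f) = −0.2275·ln(0.37) = 0.2262 s.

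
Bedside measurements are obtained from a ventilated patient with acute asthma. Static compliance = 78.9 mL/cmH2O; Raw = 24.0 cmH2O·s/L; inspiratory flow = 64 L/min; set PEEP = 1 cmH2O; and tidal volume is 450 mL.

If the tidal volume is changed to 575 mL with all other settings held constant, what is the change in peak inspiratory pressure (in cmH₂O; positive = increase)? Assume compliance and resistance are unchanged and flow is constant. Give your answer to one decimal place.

1.6

PIP = Vt/C + R·V̇ + PEEP (constant-flow equation of motion).
Only the elastic term changes: ΔPIP = ΔVt / C = (575 − 450) / 78.9 = 1.584 cmH2O.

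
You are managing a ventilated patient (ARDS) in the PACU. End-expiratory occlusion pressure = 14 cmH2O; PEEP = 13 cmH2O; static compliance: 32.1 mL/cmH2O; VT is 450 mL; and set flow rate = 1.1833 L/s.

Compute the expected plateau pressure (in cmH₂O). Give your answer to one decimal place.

End-expiratory occlusion gives total PEEP = 14 cmH2O (intrinsic PEEP = 14 − 13 = 1). Use total PEEP for the elastic gradient.
Pplat = PEEPtotal + Vt / Cstat = 14 + 450 / 32.1 = 14 + 14.019 = 28.019 cmH2O.

28.0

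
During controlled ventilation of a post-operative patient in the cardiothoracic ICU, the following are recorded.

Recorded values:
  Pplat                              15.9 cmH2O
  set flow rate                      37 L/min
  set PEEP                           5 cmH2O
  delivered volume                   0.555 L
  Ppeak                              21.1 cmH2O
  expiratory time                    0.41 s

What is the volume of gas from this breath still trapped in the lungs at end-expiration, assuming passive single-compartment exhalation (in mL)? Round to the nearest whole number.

Flow: 37 L/min ÷ 60 = 0.6167 L/s.
R = (PIP − Pplat)/V̇ = (21.1 − 15.9) / 0.6167 = 5.2/0.6167 = 8.432 cmH2O·s/L.
C = Vt/(Pplat − PEEP) = 555.0 / (15.9 − 5) = 555.0/10.9 = 50.917 mL/cmH2O.
τ = R × C = 8.432 × 0.05092 L/cmH2O = 0.4294 s.
Fraction remaining = e^(−Te/τ) = e^(−0.41/0.4294) = 0.3849.
Trapped volume = 555.0 × 0.3849 = 213.62 mL.

214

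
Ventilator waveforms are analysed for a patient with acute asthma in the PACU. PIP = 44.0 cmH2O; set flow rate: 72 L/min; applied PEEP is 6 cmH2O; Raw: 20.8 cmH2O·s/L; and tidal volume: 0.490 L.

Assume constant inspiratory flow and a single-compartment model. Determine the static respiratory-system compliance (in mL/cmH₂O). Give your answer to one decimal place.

Flow: 72 L/min ÷ 60 = 1.2 L/s.
Equation of motion (constant flow): PIP = Vt/C + R·V̇ + PEEP.
Vt/C = PIP − R·V̇ − PEEP = 44.0 − 20.8×1.2 − 6 = 44.0 − 24.96 − 6 = 13.04 cmH2O.
C = Vt / 13.04 = 490 / 13.04 = 37.577 mL/cmH2O.

37.6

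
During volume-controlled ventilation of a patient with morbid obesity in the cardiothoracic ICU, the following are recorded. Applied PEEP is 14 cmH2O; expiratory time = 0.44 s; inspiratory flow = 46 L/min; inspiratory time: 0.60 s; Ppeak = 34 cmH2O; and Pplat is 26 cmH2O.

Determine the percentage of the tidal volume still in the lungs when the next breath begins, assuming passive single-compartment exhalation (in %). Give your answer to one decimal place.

Flow: 46 L/min ÷ 60 = 0.7667 L/s.
Vt = flow × Ti = 0.7667 L/s × 0.60 s × 1000 mL/L = 460.02 mL.
R = (PIP − Pplat)/V̇ = (34 − 26) / 0.7667 = 8.0/0.7667 = 10.434 cmH2O·s/L.
C = Vt/(Pplat − PEEP) = 460.02 / (26 − 14) = 460.02/12.0 = 38.335 mL/cmH2O.
τ = R × C = 10.434 × 0.03834 L/cmH2O = 0.4 s.
Fraction remaining at end-expiration = e^(−Te/τ) = e^(−0.44/0.4) = 0.3329 → 33.29%.

33.3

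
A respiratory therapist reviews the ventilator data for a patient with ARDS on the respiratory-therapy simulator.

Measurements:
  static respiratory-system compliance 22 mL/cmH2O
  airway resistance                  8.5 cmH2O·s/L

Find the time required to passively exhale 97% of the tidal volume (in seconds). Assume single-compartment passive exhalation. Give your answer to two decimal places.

0.66

τ = R × C = 8.5 × 22 mL/cmH2O = 8.5 × 0.022 L/cmH2O = 0.187 s.
Exhaled fraction f = 1 − e^(−t/τ) → t = −τ·ln(1 − f) = −0.187·ln(0.03) = 0.6557 s.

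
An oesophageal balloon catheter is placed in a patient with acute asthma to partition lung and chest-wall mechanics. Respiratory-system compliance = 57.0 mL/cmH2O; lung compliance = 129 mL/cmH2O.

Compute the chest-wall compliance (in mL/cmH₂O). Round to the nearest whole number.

1/Ccw = 1/Crs − 1/CL.
1/Ccw = 1/57.0 − 1/129 = 0.009792.
Ccw = 102.12 mL/cmH2O.

102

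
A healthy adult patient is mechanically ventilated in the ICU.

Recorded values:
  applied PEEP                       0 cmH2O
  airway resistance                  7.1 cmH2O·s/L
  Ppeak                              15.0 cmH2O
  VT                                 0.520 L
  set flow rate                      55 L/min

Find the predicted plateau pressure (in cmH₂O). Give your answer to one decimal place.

Flow: 55 L/min ÷ 60 = 0.9167 L/s.
Pplat = PIP − Raw × flow = 15.0 − 7.1 × 0.9167 = 15.0 − 6.509 = 8.491 cmH2O.

8.5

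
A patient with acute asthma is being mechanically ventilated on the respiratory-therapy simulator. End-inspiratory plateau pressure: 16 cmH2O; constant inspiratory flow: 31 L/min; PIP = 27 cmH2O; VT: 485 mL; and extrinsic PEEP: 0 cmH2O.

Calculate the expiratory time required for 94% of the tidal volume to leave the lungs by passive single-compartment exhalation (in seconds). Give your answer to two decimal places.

Flow: 31 L/min ÷ 60 = 0.5167 L/s.
R = (PIP − Pplat)/V̇ = (27 − 16) / 0.5167 = 11.0/0.5167 = 21.289 cmH2O·s/L.
C = Vt/(Pplat − PEEP) = 485.0 / (16 − 0) = 485.0/16.0 = 30.313 mL/cmH2O.
τ = R × C = 21.289 × 0.03031 L/cmH2O = 0.6453 s.
t = −τ·ln(1 − 0.94) = −0.6453·ln(0.06) = 1.815 s.

1.82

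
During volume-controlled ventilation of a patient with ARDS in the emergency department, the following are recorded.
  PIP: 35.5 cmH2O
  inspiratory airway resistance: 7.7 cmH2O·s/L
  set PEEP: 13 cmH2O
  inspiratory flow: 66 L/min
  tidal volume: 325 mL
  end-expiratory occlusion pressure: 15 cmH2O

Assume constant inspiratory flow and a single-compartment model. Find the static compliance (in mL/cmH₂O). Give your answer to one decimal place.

27.0

Flow: 66 L/min ÷ 60 = 1.1 L/s.
Total PEEP = 15 cmH2O (set 13 + intrinsic 2); this is the baseline alveolar pressure.
Equation of motion (constant flow): PIP = Vt/C + R·V̇ + PEEP.
Vt/C = PIP − R·V̇ − PEEP = 35.5 − 7.7×1.1 − 15 = 35.5 − 8.47 − 15 = 12.03 cmH2O.
C = Vt / 12.03 = 325 / 12.03 = 27.016 mL/cmH2O.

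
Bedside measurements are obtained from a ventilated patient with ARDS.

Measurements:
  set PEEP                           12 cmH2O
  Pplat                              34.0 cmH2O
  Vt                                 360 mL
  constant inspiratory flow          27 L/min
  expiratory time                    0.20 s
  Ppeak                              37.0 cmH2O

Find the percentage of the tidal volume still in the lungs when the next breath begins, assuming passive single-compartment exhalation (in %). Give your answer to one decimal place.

Flow: 27 L/min ÷ 60 = 0.45 L/s.
R = (PIP − Pplat)/V̇ = (37.0 − 34.0) / 0.45 = 3.0/0.45 = 6.667 cmH2O·s/L.
C = Vt/(Pplat − PEEP) = 360.0 / (34.0 − 12) = 360.0/22.0 = 16.364 mL/cmH2O.
τ = R × C = 6.667 × 0.01636 L/cmH2O = 0.1091 s.
Fraction remaining at end-expiration = e^(−Te/τ) = e^(−0.20/0.1091) = 0.1599 → 15.99%.

16.0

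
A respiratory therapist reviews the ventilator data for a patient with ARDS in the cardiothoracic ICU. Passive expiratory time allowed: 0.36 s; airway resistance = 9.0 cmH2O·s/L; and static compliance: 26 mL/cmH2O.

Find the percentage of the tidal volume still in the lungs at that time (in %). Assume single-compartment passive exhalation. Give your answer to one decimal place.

21.5

τ = R × C = 9.0 × 26 mL/cmH2O = 9.0 × 0.026 L/cmH2O = 0.234 s.
Passive exhalation: V(t)/V₀ = e^(−t/τ) = e^(−0.36/0.234) = 0.2147.
Fraction remaining = 0.2147 → 21.47%.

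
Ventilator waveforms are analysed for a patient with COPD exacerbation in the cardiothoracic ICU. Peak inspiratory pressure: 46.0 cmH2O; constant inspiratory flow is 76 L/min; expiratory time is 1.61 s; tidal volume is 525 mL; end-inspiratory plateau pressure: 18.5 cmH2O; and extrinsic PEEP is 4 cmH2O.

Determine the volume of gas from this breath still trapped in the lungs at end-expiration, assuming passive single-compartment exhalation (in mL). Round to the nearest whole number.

Flow: 76 L/min ÷ 60 = 1.2667 L/s.
R = (PIP − Pplat)/V̇ = (46.0 − 18.5) / 1.2667 = 27.5/1.2667 = 21.71 cmH2O·s/L.
C = Vt/(Pplat − PEEP) = 525.0 / (18.5 − 4) = 525.0/14.5 = 36.207 mL/cmH2O.
τ = R × C = 21.71 × 0.03621 L/cmH2O = 0.7861 s.
Fraction remaining = e^(−Te/τ) = e^(−1.61/0.7861) = 0.129.
Trapped volume = 525.0 × 0.129 = 67.725 mL.

68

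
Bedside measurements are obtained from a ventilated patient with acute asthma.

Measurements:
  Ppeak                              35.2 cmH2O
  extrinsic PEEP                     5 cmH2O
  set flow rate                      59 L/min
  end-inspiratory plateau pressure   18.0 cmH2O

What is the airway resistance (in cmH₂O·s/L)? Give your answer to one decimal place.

17.5

Flow: 59 L/min ÷ 60 = 0.9833 L/s.
Raw = (PIP − Pplat) / flow = (35.2 − 18.0) / 0.9833 = 17.2 / 0.9833 = 17.492 cmH2O·s/L.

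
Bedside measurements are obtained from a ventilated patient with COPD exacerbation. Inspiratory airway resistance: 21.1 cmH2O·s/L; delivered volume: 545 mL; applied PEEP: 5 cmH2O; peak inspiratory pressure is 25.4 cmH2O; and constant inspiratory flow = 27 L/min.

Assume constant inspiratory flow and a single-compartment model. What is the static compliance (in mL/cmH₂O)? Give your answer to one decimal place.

50.0

Flow: 27 L/min ÷ 60 = 0.45 L/s.
Equation of motion (constant flow): PIP = Vt/C + R·V̇ + PEEP.
Vt/C = PIP − R·V̇ − PEEP = 25.4 − 21.1×0.45 − 5 = 25.4 − 9.495 − 5 = 10.905 cmH2O.
C = Vt / 10.905 = 545 / 10.905 = 49.977 mL/cmH2O.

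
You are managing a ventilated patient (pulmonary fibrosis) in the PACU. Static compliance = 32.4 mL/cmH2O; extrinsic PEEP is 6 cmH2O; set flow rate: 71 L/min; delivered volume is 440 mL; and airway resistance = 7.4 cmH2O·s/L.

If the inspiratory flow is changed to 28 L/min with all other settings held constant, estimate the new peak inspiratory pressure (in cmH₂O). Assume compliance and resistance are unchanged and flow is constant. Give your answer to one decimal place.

Flow: 71 L/min ÷ 60 = 1.1833 L/s.
New flow: 28 L/min ÷ 60 = 0.4667 L/s.
PIP = Vt/C + R·V̇ + PEEP (constant-flow equation of motion).
Only the resistive term changes: ΔPIP = R × ΔV̇ = 7.4 × (0.4667 − 1.1833) = 7.4 × -0.7166 = -5.303 cmH2O.
Original PIP = 440/32.4 + 7.4×1.1833 + 6 = 28.337 cmH2O; new PIP = 28.337 + (-5.303) = 23.034 cmH2O.

23.0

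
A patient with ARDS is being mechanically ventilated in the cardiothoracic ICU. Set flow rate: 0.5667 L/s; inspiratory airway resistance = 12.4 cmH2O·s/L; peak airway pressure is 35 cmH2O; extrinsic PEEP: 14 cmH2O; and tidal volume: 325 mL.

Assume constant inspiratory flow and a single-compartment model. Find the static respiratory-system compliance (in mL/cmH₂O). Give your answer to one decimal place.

Equation of motion (constant flow): PIP = Vt/C + R·V̇ + PEEP.
Vt/C = PIP − R·V̇ − PEEP = 35 − 12.4×0.5667 − 14 = 35 − 7.027 − 14 = 13.973 cmH2O.
C = Vt / 13.973 = 325 / 13.973 = 23.259 mL/cmH2O.

23.3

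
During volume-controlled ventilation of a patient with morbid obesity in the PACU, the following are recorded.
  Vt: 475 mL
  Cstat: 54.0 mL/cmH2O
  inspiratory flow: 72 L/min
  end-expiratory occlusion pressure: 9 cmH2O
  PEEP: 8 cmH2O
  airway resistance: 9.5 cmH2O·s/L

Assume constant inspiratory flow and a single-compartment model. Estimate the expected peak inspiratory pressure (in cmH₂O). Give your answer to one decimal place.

Flow: 72 L/min ÷ 60 = 1.2 L/s.
Total PEEP = 9 cmH2O (set 8 + intrinsic 1); this is the baseline alveolar pressure.
Equation of motion (constant flow): PIP = Vt/C + R·V̇ + PEEP.
PIP = 475/54.0 + 9.5×1.2 + 9 = 8.796 + 11.4 + 9 = 29.196 cmH2O.

29.2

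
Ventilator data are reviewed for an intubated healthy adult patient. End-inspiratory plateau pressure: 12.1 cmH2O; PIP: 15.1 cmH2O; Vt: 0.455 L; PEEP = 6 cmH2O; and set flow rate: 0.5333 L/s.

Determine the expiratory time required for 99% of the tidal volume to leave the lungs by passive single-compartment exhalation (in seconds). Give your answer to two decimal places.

1.93

R = (PIP − Pplat)/V̇ = (15.1 − 12.1) / 0.5333 = 3.0/0.5333 = 5.625 cmH2O·s/L.
C = Vt/(Pplat − PEEP) = 455.0 / (12.1 − 6) = 455.0/6.1 = 74.59 mL/cmH2O.
τ = R × C = 5.625 × 0.07459 L/cmH2O = 0.4196 s.
t = −τ·ln(1 − 0.99) = −0.4196·ln(0.01) = 1.932 s.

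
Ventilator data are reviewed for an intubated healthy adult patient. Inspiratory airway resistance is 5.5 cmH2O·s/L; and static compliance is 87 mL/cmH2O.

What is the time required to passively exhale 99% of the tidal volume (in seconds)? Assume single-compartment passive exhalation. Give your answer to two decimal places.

2.20

τ = R × C = 5.5 × 87 mL/cmH2O = 5.5 × 0.087 L/cmH2O = 0.4785 s.
Exhaled fraction f = 1 − e^(−t/τ) → t = −τ·ln(1 − f) = −0.4785·ln(0.01) = 2.204 s.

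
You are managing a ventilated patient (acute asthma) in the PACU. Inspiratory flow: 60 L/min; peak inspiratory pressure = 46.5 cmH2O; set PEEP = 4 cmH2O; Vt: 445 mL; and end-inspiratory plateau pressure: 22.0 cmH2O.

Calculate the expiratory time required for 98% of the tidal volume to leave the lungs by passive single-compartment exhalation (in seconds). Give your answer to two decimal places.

Flow: 60 L/min ÷ 60 = 1 L/s.
R = (PIP − Pplat)/V̇ = (46.5 − 22.0) / 1 = 24.5/1 = 24.5 cmH2O·s/L.
C = Vt/(Pplat − PEEP) = 445.0 / (22.0 − 4) = 445.0/18.0 = 24.722 mL/cmH2O.
τ = R × C = 24.5 × 0.02472 L/cmH2O = 0.6056 s.
t = −τ·ln(1 − 0.98) = −0.6056·ln(0.02) = 2.369 s.

2.37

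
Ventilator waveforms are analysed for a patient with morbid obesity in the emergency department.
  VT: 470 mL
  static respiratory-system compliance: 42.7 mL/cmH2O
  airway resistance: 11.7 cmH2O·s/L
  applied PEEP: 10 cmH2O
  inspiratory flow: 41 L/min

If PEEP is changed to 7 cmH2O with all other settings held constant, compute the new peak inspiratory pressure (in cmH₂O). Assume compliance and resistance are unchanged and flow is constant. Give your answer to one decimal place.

Flow: 41 L/min ÷ 60 = 0.6833 L/s.
PIP = Vt/C + R·V̇ + PEEP (constant-flow equation of motion).
Only the baseline term changes: ΔPIP = ΔPEEP = 7 − 10 = -3.0 cmH2O.
Original PIP = 470/42.7 + 11.7×0.6833 + 10 = 29.002 cmH2O; new PIP = 29.002 + (-3.0) = 26.002 cmH2O.

26.0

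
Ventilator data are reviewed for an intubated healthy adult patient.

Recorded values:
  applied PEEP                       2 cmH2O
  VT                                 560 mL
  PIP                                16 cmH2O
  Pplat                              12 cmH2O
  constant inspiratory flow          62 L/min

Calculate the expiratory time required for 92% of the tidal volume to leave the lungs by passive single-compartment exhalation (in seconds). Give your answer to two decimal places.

0.55

Flow: 62 L/min ÷ 60 = 1.0333 L/s.
R = (PIP − Pplat)/V̇ = (16 − 12) / 1.0333 = 4.0/1.0333 = 3.871 cmH2O·s/L.
C = Vt/(Pplat − PEEP) = 560.0 / (12 − 2) = 560.0/10.0 = 56.0 mL/cmH2O.
τ = R × C = 3.871 × 0.056 L/cmH2O = 0.2168 s.
t = −τ·ln(1 − 0.92) = −0.2168·ln(0.08) = 0.5476 s.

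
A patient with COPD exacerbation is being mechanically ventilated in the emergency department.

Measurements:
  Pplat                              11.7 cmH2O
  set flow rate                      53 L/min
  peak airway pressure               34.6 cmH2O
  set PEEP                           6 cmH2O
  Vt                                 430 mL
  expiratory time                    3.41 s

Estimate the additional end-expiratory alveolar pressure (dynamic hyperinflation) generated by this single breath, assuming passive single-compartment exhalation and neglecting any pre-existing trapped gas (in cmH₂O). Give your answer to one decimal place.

Flow: 53 L/min ÷ 60 = 0.8833 L/s.
R = (PIP − Pplat)/V̇ = (34.6 − 11.7) / 0.8833 = 22.9/0.8833 = 25.926 cmH2O·s/L.
C = Vt/(Pplat − PEEP) = 430.0 / (11.7 − 6) = 430.0/5.7 = 75.439 mL/cmH2O.
τ = R × C = 25.926 × 0.07544 L/cmH2O = 1.956 s.
Fraction remaining = e^(−Te/τ) = e^(−3.41/1.956) = 0.1749; trapped volume = 430.0 × 0.1749 = 75.207 mL.
Additional alveolar pressure from trapping ≈ V_trapped / C = 75.207 / 75.439 = 0.9969 cmH2O.

1.0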